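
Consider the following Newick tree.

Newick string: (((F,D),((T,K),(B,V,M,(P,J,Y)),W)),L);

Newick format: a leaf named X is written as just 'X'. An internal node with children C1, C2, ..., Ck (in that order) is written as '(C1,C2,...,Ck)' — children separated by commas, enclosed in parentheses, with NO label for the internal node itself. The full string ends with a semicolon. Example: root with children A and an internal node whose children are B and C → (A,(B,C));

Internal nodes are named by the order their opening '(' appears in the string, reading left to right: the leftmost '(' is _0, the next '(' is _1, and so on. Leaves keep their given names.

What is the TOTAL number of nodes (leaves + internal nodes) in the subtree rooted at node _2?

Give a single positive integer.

Answer: 3

Derivation:
Newick: (((F,D),((T,K),(B,V,M,(P,J,Y)),W)),L);
Locate _2: it is the '(' at position 2 (the 3rd '(' reading left to right).
Query: subtree rooted at _2
_2: subtree_size = 1 + 2
  F: subtree_size = 1 + 0
  D: subtree_size = 1 + 0
Total subtree size of _2: 3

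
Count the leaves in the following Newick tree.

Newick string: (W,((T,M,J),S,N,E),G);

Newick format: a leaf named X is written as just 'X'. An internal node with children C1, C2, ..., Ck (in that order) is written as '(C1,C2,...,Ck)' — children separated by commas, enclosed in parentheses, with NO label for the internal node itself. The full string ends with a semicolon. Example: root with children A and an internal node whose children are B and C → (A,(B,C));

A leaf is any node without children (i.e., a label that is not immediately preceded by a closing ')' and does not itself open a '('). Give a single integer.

Answer: 8

Derivation:
Newick: (W,((T,M,J),S,N,E),G);
Scan left-to-right; a leaf is any maximal label run not followed by '(':
  pos 1: leaf 'W' → count = 1
  pos 5: leaf 'T' → count = 2
  pos 7: leaf 'M' → count = 3
  pos 9: leaf 'J' → count = 4
  pos 12: leaf 'S' → count = 5
  pos 14: leaf 'N' → count = 6
  pos 16: leaf 'E' → count = 7
  pos 19: leaf 'G' → count = 8
Total leaves: 8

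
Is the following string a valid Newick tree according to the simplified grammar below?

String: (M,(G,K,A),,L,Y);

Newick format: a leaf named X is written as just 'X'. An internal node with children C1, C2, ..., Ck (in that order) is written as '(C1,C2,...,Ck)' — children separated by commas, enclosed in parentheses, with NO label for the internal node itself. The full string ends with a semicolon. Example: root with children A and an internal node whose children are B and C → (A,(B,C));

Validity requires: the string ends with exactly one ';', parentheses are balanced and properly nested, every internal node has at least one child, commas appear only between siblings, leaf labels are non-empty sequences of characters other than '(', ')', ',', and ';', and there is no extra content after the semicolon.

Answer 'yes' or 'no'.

Input: (M,(G,K,A),,L,Y);
Paren balance: 2 '(' vs 2 ')' OK
Ends with single ';': True
Full parse: FAILS (empty leaf label at pos 11)
Valid: False

Answer: no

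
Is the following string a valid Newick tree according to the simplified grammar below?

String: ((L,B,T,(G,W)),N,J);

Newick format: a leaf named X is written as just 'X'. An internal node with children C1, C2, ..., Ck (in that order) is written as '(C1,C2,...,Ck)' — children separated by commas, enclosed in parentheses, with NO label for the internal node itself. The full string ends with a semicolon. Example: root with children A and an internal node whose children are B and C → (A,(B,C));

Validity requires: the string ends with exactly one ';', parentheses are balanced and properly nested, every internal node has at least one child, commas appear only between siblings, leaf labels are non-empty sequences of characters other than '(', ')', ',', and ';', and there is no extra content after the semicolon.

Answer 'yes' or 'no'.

Input: ((L,B,T,(G,W)),N,J);
Paren balance: 3 '(' vs 3 ')' OK
Ends with single ';': True
Full parse: OK
Valid: True

Answer: yes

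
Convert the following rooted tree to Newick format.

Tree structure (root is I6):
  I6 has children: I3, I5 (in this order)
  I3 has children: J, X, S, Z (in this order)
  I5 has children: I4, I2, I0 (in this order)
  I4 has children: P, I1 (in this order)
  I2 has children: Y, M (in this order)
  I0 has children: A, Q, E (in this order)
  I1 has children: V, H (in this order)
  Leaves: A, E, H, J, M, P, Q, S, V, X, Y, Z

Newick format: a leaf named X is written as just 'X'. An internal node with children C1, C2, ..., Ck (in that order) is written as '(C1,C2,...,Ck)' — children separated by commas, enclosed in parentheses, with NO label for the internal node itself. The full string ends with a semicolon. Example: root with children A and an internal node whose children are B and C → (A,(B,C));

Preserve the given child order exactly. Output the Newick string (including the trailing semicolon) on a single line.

internal I6 with children ['I3', 'I5']
  internal I3 with children ['J', 'X', 'S', 'Z']
    leaf 'J' → 'J'
    leaf 'X' → 'X'
    leaf 'S' → 'S'
    leaf 'Z' → 'Z'
  → '(J,X,S,Z)'
  internal I5 with children ['I4', 'I2', 'I0']
    internal I4 with children ['P', 'I1']
      leaf 'P' → 'P'
      internal I1 with children ['V', 'H']
        leaf 'V' → 'V'
        leaf 'H' → 'H'
      → '(V,H)'
    → '(P,(V,H))'
    internal I2 with children ['Y', 'M']
      leaf 'Y' → 'Y'
      leaf 'M' → 'M'
    → '(Y,M)'
    internal I0 with children ['A', 'Q', 'E']
      leaf 'A' → 'A'
      leaf 'Q' → 'Q'
      leaf 'E' → 'E'
    → '(A,Q,E)'
  → '((P,(V,H)),(Y,M),(A,Q,E))'
→ '((J,X,S,Z),((P,(V,H)),(Y,M),(A,Q,E)))'
Final: ((J,X,S,Z),((P,(V,H)),(Y,M),(A,Q,E)));

Answer: ((J,X,S,Z),((P,(V,H)),(Y,M),(A,Q,E)));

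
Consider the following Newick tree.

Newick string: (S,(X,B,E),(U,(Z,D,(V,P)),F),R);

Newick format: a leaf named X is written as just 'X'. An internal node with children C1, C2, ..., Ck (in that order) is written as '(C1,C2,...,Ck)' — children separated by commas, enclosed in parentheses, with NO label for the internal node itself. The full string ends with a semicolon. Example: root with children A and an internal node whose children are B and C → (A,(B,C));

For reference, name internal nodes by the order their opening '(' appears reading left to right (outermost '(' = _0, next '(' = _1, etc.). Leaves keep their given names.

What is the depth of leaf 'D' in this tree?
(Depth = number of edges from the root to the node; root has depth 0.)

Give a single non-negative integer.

Answer: 3

Derivation:
Newick: (S,(X,B,E),(U,(Z,D,(V,P)),F),R);
Naming internals by '(' encounter order: outermost '(' = _0, next = _1, ...
Query node: D
Path from root: _0 -> _2 -> _3 -> D
Depth of D: 3 (number of edges from root)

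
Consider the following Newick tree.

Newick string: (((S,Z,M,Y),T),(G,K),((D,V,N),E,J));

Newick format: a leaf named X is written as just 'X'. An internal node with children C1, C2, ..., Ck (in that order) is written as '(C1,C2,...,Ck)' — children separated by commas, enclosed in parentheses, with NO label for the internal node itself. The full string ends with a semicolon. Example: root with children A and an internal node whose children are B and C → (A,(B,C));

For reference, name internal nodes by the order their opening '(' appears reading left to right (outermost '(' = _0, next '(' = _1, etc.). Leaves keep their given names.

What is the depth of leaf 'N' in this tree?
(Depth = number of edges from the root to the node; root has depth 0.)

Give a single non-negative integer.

Answer: 3

Derivation:
Newick: (((S,Z,M,Y),T),(G,K),((D,V,N),E,J));
Naming internals by '(' encounter order: outermost '(' = _0, next = _1, ...
Query node: N
Path from root: _0 -> _4 -> _5 -> N
Depth of N: 3 (number of edges from root)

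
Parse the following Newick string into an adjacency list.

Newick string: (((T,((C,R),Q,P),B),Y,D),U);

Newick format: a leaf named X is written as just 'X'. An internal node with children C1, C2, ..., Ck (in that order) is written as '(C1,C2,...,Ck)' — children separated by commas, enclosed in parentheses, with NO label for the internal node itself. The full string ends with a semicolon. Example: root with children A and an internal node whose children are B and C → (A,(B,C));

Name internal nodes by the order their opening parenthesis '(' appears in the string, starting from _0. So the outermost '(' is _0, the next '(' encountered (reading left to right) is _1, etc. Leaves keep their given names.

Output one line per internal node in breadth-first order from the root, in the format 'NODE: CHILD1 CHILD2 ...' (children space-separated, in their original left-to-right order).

Answer: _0: _1 U
_1: _2 Y D
_2: T _3 B
_3: _4 Q P
_4: C R

Derivation:
Input: (((T,((C,R),Q,P),B),Y,D),U);
Scanning left-to-right, naming '(' by encounter order:
  pos 0: '(' -> open internal node _0 (depth 1)
  pos 1: '(' -> open internal node _1 (depth 2)
  pos 2: '(' -> open internal node _2 (depth 3)
  pos 5: '(' -> open internal node _3 (depth 4)
  pos 6: '(' -> open internal node _4 (depth 5)
  pos 10: ')' -> close internal node _4 (now at depth 4)
  pos 15: ')' -> close internal node _3 (now at depth 3)
  pos 18: ')' -> close internal node _2 (now at depth 2)
  pos 23: ')' -> close internal node _1 (now at depth 1)
  pos 26: ')' -> close internal node _0 (now at depth 0)
Total internal nodes: 5
BFS adjacency from root:
  _0: _1 U
  _1: _2 Y D
  _2: T _3 B
  _3: _4 Q P
  _4: C R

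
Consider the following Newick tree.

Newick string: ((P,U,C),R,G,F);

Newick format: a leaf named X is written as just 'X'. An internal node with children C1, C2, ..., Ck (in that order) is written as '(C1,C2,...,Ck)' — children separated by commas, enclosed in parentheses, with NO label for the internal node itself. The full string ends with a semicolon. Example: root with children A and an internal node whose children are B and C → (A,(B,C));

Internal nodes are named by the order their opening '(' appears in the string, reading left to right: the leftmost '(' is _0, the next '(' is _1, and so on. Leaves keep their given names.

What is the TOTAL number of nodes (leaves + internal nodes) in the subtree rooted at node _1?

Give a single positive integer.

Newick: ((P,U,C),R,G,F);
Locate _1: it is the '(' at position 1 (the 2nd '(' reading left to right).
Query: subtree rooted at _1
_1: subtree_size = 1 + 3
  P: subtree_size = 1 + 0
  U: subtree_size = 1 + 0
  C: subtree_size = 1 + 0
Total subtree size of _1: 4

Answer: 4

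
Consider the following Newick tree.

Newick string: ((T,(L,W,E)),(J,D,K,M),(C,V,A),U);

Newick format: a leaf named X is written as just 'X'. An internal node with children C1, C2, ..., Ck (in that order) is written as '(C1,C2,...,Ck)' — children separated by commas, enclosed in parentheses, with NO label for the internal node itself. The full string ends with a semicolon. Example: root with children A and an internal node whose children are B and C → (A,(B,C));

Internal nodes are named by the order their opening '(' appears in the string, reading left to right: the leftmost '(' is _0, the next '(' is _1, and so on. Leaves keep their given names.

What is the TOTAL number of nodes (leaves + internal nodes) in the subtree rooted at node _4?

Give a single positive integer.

Newick: ((T,(L,W,E)),(J,D,K,M),(C,V,A),U);
Locate _4: it is the '(' at position 23 (the 5th '(' reading left to right).
Query: subtree rooted at _4
_4: subtree_size = 1 + 3
  C: subtree_size = 1 + 0
  V: subtree_size = 1 + 0
  A: subtree_size = 1 + 0
Total subtree size of _4: 4

Answer: 4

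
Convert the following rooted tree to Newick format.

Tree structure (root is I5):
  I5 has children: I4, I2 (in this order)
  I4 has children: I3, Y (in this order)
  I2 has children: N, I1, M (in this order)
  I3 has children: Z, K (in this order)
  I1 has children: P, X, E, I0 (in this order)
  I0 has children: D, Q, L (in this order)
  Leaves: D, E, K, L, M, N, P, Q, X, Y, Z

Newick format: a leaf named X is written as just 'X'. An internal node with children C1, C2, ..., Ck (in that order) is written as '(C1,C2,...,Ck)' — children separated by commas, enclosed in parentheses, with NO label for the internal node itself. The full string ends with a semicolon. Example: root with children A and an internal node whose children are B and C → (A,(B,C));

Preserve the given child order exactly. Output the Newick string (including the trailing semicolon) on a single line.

Answer: (((Z,K),Y),(N,(P,X,E,(D,Q,L)),M));

Derivation:
internal I5 with children ['I4', 'I2']
  internal I4 with children ['I3', 'Y']
    internal I3 with children ['Z', 'K']
      leaf 'Z' → 'Z'
      leaf 'K' → 'K'
    → '(Z,K)'
    leaf 'Y' → 'Y'
  → '((Z,K),Y)'
  internal I2 with children ['N', 'I1', 'M']
    leaf 'N' → 'N'
    internal I1 with children ['P', 'X', 'E', 'I0']
      leaf 'P' → 'P'
      leaf 'X' → 'X'
      leaf 'E' → 'E'
      internal I0 with children ['D', 'Q', 'L']
        leaf 'D' → 'D'
        leaf 'Q' → 'Q'
        leaf 'L' → 'L'
      → '(D,Q,L)'
    → '(P,X,E,(D,Q,L))'
    leaf 'M' → 'M'
  → '(N,(P,X,E,(D,Q,L)),M)'
→ '(((Z,K),Y),(N,(P,X,E,(D,Q,L)),M))'
Final: (((Z,K),Y),(N,(P,X,E,(D,Q,L)),M));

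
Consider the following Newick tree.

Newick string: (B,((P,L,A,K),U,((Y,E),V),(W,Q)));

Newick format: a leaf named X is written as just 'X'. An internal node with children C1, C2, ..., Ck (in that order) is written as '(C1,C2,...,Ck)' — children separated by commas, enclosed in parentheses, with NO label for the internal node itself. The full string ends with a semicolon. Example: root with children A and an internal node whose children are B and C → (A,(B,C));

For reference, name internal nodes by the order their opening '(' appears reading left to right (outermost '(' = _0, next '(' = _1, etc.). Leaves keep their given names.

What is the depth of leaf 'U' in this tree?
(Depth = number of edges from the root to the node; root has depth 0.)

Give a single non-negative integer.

Newick: (B,((P,L,A,K),U,((Y,E),V),(W,Q)));
Naming internals by '(' encounter order: outermost '(' = _0, next = _1, ...
Query node: U
Path from root: _0 -> _1 -> U
Depth of U: 2 (number of edges from root)

Answer: 2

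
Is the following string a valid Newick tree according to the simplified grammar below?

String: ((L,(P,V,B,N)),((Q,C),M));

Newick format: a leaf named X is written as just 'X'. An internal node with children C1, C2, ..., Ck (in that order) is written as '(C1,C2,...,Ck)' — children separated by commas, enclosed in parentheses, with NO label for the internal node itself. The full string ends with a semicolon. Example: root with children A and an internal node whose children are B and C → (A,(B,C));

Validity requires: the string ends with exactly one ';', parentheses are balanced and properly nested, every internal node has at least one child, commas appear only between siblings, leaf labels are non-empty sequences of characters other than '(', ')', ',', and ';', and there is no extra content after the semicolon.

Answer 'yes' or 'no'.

Answer: yes

Derivation:
Input: ((L,(P,V,B,N)),((Q,C),M));
Paren balance: 5 '(' vs 5 ')' OK
Ends with single ';': True
Full parse: OK
Valid: True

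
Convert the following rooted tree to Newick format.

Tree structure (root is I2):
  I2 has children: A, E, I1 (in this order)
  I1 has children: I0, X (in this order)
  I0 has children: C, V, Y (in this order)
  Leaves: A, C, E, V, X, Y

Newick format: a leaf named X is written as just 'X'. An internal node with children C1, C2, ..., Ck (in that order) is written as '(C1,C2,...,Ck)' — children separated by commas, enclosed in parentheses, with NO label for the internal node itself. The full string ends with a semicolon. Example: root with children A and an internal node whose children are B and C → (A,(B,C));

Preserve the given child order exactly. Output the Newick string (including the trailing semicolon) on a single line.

internal I2 with children ['A', 'E', 'I1']
  leaf 'A' → 'A'
  leaf 'E' → 'E'
  internal I1 with children ['I0', 'X']
    internal I0 with children ['C', 'V', 'Y']
      leaf 'C' → 'C'
      leaf 'V' → 'V'
      leaf 'Y' → 'Y'
    → '(C,V,Y)'
    leaf 'X' → 'X'
  → '((C,V,Y),X)'
→ '(A,E,((C,V,Y),X))'
Final: (A,E,((C,V,Y),X));

Answer: (A,E,((C,V,Y),X));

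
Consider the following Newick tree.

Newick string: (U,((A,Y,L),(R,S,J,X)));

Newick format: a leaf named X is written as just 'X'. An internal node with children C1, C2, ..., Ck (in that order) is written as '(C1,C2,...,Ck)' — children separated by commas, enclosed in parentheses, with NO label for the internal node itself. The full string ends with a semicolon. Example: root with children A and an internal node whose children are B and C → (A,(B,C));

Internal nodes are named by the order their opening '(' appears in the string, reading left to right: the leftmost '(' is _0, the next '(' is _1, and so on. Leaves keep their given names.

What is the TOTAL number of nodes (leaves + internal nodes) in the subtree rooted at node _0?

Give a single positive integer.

Answer: 12

Derivation:
Newick: (U,((A,Y,L),(R,S,J,X)));
Locate _0: it is the '(' at position 0 (the 1st '(' reading left to right).
Query: subtree rooted at _0
_0: subtree_size = 1 + 11
  U: subtree_size = 1 + 0
  _1: subtree_size = 1 + 9
    _2: subtree_size = 1 + 3
      A: subtree_size = 1 + 0
      Y: subtree_size = 1 + 0
      L: subtree_size = 1 + 0
    _3: subtree_size = 1 + 4
      R: subtree_size = 1 + 0
      S: subtree_size = 1 + 0
      J: subtree_size = 1 + 0
      X: subtree_size = 1 + 0
Total subtree size of _0: 12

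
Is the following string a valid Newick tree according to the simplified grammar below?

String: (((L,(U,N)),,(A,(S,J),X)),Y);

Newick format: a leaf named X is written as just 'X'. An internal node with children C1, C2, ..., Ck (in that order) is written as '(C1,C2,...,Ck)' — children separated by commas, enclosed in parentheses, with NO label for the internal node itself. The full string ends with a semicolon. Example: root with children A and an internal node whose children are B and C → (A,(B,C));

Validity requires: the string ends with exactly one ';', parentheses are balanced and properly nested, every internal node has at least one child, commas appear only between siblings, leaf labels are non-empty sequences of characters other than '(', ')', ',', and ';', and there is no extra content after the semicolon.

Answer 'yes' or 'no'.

Input: (((L,(U,N)),,(A,(S,J),X)),Y);
Paren balance: 6 '(' vs 6 ')' OK
Ends with single ';': True
Full parse: FAILS (empty leaf label at pos 12)
Valid: False

Answer: no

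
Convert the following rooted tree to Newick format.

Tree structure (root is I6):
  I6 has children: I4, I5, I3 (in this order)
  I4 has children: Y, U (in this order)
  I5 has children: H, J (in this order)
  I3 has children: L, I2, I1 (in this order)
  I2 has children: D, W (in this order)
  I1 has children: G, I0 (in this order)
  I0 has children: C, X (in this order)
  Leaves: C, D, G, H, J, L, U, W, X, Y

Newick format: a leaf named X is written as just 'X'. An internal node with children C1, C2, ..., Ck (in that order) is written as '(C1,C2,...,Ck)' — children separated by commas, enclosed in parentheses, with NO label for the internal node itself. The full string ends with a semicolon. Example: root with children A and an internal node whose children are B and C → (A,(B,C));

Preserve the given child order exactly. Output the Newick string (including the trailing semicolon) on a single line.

internal I6 with children ['I4', 'I5', 'I3']
  internal I4 with children ['Y', 'U']
    leaf 'Y' → 'Y'
    leaf 'U' → 'U'
  → '(Y,U)'
  internal I5 with children ['H', 'J']
    leaf 'H' → 'H'
    leaf 'J' → 'J'
  → '(H,J)'
  internal I3 with children ['L', 'I2', 'I1']
    leaf 'L' → 'L'
    internal I2 with children ['D', 'W']
      leaf 'D' → 'D'
      leaf 'W' → 'W'
    → '(D,W)'
    internal I1 with children ['G', 'I0']
      leaf 'G' → 'G'
      internal I0 with children ['C', 'X']
        leaf 'C' → 'C'
        leaf 'X' → 'X'
      → '(C,X)'
    → '(G,(C,X))'
  → '(L,(D,W),(G,(C,X)))'
→ '((Y,U),(H,J),(L,(D,W),(G,(C,X))))'
Final: ((Y,U),(H,J),(L,(D,W),(G,(C,X))));

Answer: ((Y,U),(H,J),(L,(D,W),(G,(C,X))));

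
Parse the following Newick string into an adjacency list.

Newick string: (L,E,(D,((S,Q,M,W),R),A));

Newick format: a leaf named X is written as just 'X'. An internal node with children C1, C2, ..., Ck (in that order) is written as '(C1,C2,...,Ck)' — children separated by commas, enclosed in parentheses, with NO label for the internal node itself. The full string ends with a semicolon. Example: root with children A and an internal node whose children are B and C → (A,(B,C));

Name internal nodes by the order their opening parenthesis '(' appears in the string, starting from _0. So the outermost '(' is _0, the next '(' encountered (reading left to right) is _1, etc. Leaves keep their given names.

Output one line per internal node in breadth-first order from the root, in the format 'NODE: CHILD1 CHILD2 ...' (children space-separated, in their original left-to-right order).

Input: (L,E,(D,((S,Q,M,W),R),A));
Scanning left-to-right, naming '(' by encounter order:
  pos 0: '(' -> open internal node _0 (depth 1)
  pos 5: '(' -> open internal node _1 (depth 2)
  pos 8: '(' -> open internal node _2 (depth 3)
  pos 9: '(' -> open internal node _3 (depth 4)
  pos 17: ')' -> close internal node _3 (now at depth 3)
  pos 20: ')' -> close internal node _2 (now at depth 2)
  pos 23: ')' -> close internal node _1 (now at depth 1)
  pos 24: ')' -> close internal node _0 (now at depth 0)
Total internal nodes: 4
BFS adjacency from root:
  _0: L E _1
  _1: D _2 A
  _2: _3 R
  _3: S Q M W

Answer: _0: L E _1
_1: D _2 A
_2: _3 R
_3: S Q M W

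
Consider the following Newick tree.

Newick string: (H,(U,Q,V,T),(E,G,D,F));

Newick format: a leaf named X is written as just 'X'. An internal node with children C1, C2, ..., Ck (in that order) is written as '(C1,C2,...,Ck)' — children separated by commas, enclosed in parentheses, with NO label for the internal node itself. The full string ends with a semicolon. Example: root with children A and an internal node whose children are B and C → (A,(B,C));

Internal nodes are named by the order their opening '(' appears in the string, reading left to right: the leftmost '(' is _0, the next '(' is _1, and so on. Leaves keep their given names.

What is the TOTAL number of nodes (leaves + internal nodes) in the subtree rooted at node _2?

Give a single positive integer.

Newick: (H,(U,Q,V,T),(E,G,D,F));
Locate _2: it is the '(' at position 13 (the 3rd '(' reading left to right).
Query: subtree rooted at _2
_2: subtree_size = 1 + 4
  E: subtree_size = 1 + 0
  G: subtree_size = 1 + 0
  D: subtree_size = 1 + 0
  F: subtree_size = 1 + 0
Total subtree size of _2: 5

Answer: 5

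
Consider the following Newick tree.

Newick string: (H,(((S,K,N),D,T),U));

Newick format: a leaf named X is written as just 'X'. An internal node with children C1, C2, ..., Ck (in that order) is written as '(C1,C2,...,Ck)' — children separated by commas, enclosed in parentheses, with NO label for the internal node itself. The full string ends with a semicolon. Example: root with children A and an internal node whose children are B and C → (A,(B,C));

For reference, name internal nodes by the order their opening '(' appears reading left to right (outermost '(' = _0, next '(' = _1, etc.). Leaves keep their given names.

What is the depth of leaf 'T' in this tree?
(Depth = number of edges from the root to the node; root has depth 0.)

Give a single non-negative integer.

Newick: (H,(((S,K,N),D,T),U));
Naming internals by '(' encounter order: outermost '(' = _0, next = _1, ...
Query node: T
Path from root: _0 -> _1 -> _2 -> T
Depth of T: 3 (number of edges from root)

Answer: 3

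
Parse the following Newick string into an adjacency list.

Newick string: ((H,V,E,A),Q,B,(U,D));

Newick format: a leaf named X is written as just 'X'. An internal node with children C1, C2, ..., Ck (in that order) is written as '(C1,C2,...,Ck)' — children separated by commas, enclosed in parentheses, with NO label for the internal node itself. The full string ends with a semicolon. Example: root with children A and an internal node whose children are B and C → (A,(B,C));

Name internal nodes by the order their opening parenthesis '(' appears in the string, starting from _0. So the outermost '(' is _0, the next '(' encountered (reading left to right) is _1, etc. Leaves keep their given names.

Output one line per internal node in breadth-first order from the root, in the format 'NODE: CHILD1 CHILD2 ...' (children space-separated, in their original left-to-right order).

Input: ((H,V,E,A),Q,B,(U,D));
Scanning left-to-right, naming '(' by encounter order:
  pos 0: '(' -> open internal node _0 (depth 1)
  pos 1: '(' -> open internal node _1 (depth 2)
  pos 9: ')' -> close internal node _1 (now at depth 1)
  pos 15: '(' -> open internal node _2 (depth 2)
  pos 19: ')' -> close internal node _2 (now at depth 1)
  pos 20: ')' -> close internal node _0 (now at depth 0)
Total internal nodes: 3
BFS adjacency from root:
  _0: _1 Q B _2
  _1: H V E A
  _2: U D

Answer: _0: _1 Q B _2
_1: H V E A
_2: U D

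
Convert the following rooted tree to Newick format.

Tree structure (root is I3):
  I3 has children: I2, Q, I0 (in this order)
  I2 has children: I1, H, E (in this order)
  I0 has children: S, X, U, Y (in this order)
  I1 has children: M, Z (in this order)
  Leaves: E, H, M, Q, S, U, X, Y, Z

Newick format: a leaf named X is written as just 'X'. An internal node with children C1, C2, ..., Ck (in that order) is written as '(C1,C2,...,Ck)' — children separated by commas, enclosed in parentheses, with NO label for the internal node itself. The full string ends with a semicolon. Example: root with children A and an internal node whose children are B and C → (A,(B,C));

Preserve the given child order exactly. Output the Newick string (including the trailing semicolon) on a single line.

internal I3 with children ['I2', 'Q', 'I0']
  internal I2 with children ['I1', 'H', 'E']
    internal I1 with children ['M', 'Z']
      leaf 'M' → 'M'
      leaf 'Z' → 'Z'
    → '(M,Z)'
    leaf 'H' → 'H'
    leaf 'E' → 'E'
  → '((M,Z),H,E)'
  leaf 'Q' → 'Q'
  internal I0 with children ['S', 'X', 'U', 'Y']
    leaf 'S' → 'S'
    leaf 'X' → 'X'
    leaf 'U' → 'U'
    leaf 'Y' → 'Y'
  → '(S,X,U,Y)'
→ '(((M,Z),H,E),Q,(S,X,U,Y))'
Final: (((M,Z),H,E),Q,(S,X,U,Y));

Answer: (((M,Z),H,E),Q,(S,X,U,Y));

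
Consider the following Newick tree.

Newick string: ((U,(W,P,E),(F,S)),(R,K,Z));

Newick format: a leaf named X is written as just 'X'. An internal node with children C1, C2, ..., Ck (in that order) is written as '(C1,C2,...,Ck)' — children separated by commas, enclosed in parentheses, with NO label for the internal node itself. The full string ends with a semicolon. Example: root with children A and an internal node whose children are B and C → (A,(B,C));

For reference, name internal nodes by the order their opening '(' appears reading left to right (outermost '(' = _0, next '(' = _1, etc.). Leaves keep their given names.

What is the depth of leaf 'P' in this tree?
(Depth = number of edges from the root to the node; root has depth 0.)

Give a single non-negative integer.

Newick: ((U,(W,P,E),(F,S)),(R,K,Z));
Naming internals by '(' encounter order: outermost '(' = _0, next = _1, ...
Query node: P
Path from root: _0 -> _1 -> _2 -> P
Depth of P: 3 (number of edges from root)

Answer: 3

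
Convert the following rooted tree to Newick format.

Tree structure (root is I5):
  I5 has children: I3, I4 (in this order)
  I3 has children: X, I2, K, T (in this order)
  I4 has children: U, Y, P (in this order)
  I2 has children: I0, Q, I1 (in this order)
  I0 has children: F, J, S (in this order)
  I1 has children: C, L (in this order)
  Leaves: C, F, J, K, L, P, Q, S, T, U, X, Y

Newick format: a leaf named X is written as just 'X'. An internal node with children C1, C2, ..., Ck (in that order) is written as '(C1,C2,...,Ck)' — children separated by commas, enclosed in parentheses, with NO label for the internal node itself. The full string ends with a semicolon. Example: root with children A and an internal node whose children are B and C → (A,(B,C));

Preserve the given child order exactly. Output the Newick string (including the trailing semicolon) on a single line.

Answer: ((X,((F,J,S),Q,(C,L)),K,T),(U,Y,P));

Derivation:
internal I5 with children ['I3', 'I4']
  internal I3 with children ['X', 'I2', 'K', 'T']
    leaf 'X' → 'X'
    internal I2 with children ['I0', 'Q', 'I1']
      internal I0 with children ['F', 'J', 'S']
        leaf 'F' → 'F'
        leaf 'J' → 'J'
        leaf 'S' → 'S'
      → '(F,J,S)'
      leaf 'Q' → 'Q'
      internal I1 with children ['C', 'L']
        leaf 'C' → 'C'
        leaf 'L' → 'L'
      → '(C,L)'
    → '((F,J,S),Q,(C,L))'
    leaf 'K' → 'K'
    leaf 'T' → 'T'
  → '(X,((F,J,S),Q,(C,L)),K,T)'
  internal I4 with children ['U', 'Y', 'P']
    leaf 'U' → 'U'
    leaf 'Y' → 'Y'
    leaf 'P' → 'P'
  → '(U,Y,P)'
→ '((X,((F,J,S),Q,(C,L)),K,T),(U,Y,P))'
Final: ((X,((F,J,S),Q,(C,L)),K,T),(U,Y,P));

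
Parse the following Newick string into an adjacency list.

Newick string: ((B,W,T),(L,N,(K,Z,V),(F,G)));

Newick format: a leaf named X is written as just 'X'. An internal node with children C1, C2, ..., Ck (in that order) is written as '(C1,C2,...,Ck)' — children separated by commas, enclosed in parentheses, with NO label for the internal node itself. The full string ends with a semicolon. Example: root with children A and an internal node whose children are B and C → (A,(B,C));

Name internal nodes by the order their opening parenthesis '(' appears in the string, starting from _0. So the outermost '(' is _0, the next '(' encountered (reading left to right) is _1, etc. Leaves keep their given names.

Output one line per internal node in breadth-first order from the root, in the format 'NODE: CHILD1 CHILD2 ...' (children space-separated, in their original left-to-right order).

Answer: _0: _1 _2
_1: B W T
_2: L N _3 _4
_3: K Z V
_4: F G

Derivation:
Input: ((B,W,T),(L,N,(K,Z,V),(F,G)));
Scanning left-to-right, naming '(' by encounter order:
  pos 0: '(' -> open internal node _0 (depth 1)
  pos 1: '(' -> open internal node _1 (depth 2)
  pos 7: ')' -> close internal node _1 (now at depth 1)
  pos 9: '(' -> open internal node _2 (depth 2)
  pos 14: '(' -> open internal node _3 (depth 3)
  pos 20: ')' -> close internal node _3 (now at depth 2)
  pos 22: '(' -> open internal node _4 (depth 3)
  pos 26: ')' -> close internal node _4 (now at depth 2)
  pos 27: ')' -> close internal node _2 (now at depth 1)
  pos 28: ')' -> close internal node _0 (now at depth 0)
Total internal nodes: 5
BFS adjacency from root:
  _0: _1 _2
  _1: B W T
  _2: L N _3 _4
  _3: K Z V
  _4: F G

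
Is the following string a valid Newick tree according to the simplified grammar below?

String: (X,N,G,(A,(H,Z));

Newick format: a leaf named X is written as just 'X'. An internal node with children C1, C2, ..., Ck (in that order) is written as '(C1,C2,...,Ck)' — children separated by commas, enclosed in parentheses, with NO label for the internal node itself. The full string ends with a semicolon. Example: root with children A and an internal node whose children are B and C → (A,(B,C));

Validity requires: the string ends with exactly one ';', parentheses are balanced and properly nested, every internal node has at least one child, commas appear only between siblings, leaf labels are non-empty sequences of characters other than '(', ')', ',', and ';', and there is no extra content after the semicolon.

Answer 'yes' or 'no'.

Input: (X,N,G,(A,(H,Z));
Paren balance: 3 '(' vs 2 ')' MISMATCH
Ends with single ';': True
Full parse: FAILS (expected , or ) at pos 16)
Valid: False

Answer: no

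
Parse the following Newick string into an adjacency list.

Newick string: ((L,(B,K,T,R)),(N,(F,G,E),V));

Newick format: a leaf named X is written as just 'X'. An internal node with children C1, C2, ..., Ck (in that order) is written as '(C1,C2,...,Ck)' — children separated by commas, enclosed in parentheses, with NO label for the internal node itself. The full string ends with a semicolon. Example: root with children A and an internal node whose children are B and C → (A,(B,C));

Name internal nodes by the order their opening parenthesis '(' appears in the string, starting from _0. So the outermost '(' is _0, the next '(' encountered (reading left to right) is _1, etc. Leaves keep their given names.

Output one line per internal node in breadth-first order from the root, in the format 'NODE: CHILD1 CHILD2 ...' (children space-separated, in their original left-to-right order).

Answer: _0: _1 _3
_1: L _2
_3: N _4 V
_2: B K T R
_4: F G E

Derivation:
Input: ((L,(B,K,T,R)),(N,(F,G,E),V));
Scanning left-to-right, naming '(' by encounter order:
  pos 0: '(' -> open internal node _0 (depth 1)
  pos 1: '(' -> open internal node _1 (depth 2)
  pos 4: '(' -> open internal node _2 (depth 3)
  pos 12: ')' -> close internal node _2 (now at depth 2)
  pos 13: ')' -> close internal node _1 (now at depth 1)
  pos 15: '(' -> open internal node _3 (depth 2)
  pos 18: '(' -> open internal node _4 (depth 3)
  pos 24: ')' -> close internal node _4 (now at depth 2)
  pos 27: ')' -> close internal node _3 (now at depth 1)
  pos 28: ')' -> close internal node _0 (now at depth 0)
Total internal nodes: 5
BFS adjacency from root:
  _0: _1 _3
  _1: L _2
  _3: N _4 V
  _2: B K T R
  _4: F G E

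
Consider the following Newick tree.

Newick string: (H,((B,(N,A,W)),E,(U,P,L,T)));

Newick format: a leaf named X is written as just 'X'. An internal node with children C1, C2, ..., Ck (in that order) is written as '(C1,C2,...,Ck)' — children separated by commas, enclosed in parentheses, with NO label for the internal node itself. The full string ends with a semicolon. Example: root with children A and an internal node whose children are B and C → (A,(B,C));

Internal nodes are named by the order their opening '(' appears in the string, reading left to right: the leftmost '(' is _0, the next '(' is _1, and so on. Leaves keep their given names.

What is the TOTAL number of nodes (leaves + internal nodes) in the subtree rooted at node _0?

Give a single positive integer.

Answer: 15

Derivation:
Newick: (H,((B,(N,A,W)),E,(U,P,L,T)));
Locate _0: it is the '(' at position 0 (the 1st '(' reading left to right).
Query: subtree rooted at _0
_0: subtree_size = 1 + 14
  H: subtree_size = 1 + 0
  _1: subtree_size = 1 + 12
    _2: subtree_size = 1 + 5
      B: subtree_size = 1 + 0
      _3: subtree_size = 1 + 3
        N: subtree_size = 1 + 0
        A: subtree_size = 1 + 0
        W: subtree_size = 1 + 0
    E: subtree_size = 1 + 0
    _4: subtree_size = 1 + 4
      U: subtree_size = 1 + 0
      P: subtree_size = 1 + 0
      L: subtree_size = 1 + 0
      T: subtree_size = 1 + 0
Total subtree size of _0: 15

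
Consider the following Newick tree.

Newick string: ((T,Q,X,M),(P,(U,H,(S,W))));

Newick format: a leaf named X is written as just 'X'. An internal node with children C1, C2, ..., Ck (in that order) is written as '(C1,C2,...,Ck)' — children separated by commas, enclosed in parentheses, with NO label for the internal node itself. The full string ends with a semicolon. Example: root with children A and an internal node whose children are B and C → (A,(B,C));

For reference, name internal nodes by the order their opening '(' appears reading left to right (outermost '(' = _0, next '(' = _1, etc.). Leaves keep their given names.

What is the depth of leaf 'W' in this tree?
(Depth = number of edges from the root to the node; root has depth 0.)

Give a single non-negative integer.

Answer: 4

Derivation:
Newick: ((T,Q,X,M),(P,(U,H,(S,W))));
Naming internals by '(' encounter order: outermost '(' = _0, next = _1, ...
Query node: W
Path from root: _0 -> _2 -> _3 -> _4 -> W
Depth of W: 4 (number of edges from root)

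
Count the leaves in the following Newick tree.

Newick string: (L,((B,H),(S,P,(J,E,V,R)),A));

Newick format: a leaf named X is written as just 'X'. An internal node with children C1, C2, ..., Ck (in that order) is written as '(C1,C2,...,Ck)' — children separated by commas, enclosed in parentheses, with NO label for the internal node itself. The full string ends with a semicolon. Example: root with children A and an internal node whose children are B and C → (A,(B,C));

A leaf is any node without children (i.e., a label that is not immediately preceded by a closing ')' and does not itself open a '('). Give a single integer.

Newick: (L,((B,H),(S,P,(J,E,V,R)),A));
Scan left-to-right; a leaf is any maximal label run not followed by '(':
  pos 1: leaf 'L' → count = 1
  pos 5: leaf 'B' → count = 2
  pos 7: leaf 'H' → count = 3
  pos 11: leaf 'S' → count = 4
  pos 13: leaf 'P' → count = 5
  pos 16: leaf 'J' → count = 6
  pos 18: leaf 'E' → count = 7
  pos 20: leaf 'V' → count = 8
  pos 22: leaf 'R' → count = 9
  pos 26: leaf 'A' → count = 10
Total leaves: 10

Answer: 10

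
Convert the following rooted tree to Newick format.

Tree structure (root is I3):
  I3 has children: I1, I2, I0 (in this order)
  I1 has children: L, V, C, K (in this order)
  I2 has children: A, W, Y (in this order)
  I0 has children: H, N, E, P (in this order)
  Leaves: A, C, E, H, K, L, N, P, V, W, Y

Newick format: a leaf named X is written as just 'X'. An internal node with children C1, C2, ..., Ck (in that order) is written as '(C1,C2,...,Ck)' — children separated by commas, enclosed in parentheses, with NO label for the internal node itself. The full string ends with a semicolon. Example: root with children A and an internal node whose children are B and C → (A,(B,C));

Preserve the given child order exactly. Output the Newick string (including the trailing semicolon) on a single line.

Answer: ((L,V,C,K),(A,W,Y),(H,N,E,P));

Derivation:
internal I3 with children ['I1', 'I2', 'I0']
  internal I1 with children ['L', 'V', 'C', 'K']
    leaf 'L' → 'L'
    leaf 'V' → 'V'
    leaf 'C' → 'C'
    leaf 'K' → 'K'
  → '(L,V,C,K)'
  internal I2 with children ['A', 'W', 'Y']
    leaf 'A' → 'A'
    leaf 'W' → 'W'
    leaf 'Y' → 'Y'
  → '(A,W,Y)'
  internal I0 with children ['H', 'N', 'E', 'P']
    leaf 'H' → 'H'
    leaf 'N' → 'N'
    leaf 'E' → 'E'
    leaf 'P' → 'P'
  → '(H,N,E,P)'
→ '((L,V,C,K),(A,W,Y),(H,N,E,P))'
Final: ((L,V,C,K),(A,W,Y),(H,N,E,P));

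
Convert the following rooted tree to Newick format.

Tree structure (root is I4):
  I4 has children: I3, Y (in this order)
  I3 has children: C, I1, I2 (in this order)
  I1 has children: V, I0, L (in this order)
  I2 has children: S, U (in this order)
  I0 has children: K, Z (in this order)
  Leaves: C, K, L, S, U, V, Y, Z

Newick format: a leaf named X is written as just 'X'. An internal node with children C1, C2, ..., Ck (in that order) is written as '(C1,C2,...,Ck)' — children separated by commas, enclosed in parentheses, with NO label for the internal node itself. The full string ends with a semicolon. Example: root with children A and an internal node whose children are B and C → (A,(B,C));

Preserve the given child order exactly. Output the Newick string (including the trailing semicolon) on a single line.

internal I4 with children ['I3', 'Y']
  internal I3 with children ['C', 'I1', 'I2']
    leaf 'C' → 'C'
    internal I1 with children ['V', 'I0', 'L']
      leaf 'V' → 'V'
      internal I0 with children ['K', 'Z']
        leaf 'K' → 'K'
        leaf 'Z' → 'Z'
      → '(K,Z)'
      leaf 'L' → 'L'
    → '(V,(K,Z),L)'
    internal I2 with children ['S', 'U']
      leaf 'S' → 'S'
      leaf 'U' → 'U'
    → '(S,U)'
  → '(C,(V,(K,Z),L),(S,U))'
  leaf 'Y' → 'Y'
→ '((C,(V,(K,Z),L),(S,U)),Y)'
Final: ((C,(V,(K,Z),L),(S,U)),Y);

Answer: ((C,(V,(K,Z),L),(S,U)),Y);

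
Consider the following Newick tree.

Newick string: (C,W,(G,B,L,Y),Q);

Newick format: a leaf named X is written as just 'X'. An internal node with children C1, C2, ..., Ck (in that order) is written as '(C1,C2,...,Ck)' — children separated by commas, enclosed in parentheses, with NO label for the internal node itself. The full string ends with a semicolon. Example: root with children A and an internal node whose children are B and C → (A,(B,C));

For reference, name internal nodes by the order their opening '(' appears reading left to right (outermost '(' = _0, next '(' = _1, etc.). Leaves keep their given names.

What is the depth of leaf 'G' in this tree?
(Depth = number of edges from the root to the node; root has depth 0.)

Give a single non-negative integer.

Answer: 2

Derivation:
Newick: (C,W,(G,B,L,Y),Q);
Naming internals by '(' encounter order: outermost '(' = _0, next = _1, ...
Query node: G
Path from root: _0 -> _1 -> G
Depth of G: 2 (number of edges from root)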